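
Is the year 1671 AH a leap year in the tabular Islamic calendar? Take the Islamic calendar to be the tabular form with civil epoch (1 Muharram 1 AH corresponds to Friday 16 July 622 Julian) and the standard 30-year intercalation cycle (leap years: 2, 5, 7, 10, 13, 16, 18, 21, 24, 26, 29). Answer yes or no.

Year 1671 AH is year 21 of its 30-year cycle; leap positions are 2, 5, 7, 10, 13, 16, 18, 21, 24, 26, 29, so it is a leap year (355 days).

yes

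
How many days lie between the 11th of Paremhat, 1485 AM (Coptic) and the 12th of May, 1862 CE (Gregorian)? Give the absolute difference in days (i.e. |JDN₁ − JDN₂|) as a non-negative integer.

First date → JDN 2367251; second date → JDN 2401273.
The interval is |2367251 − 2401273| = 34022 days.

34022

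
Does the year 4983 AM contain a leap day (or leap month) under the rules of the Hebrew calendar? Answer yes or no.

Hebrew year 4983 is year 5 of its 19-year Metonic cycle; leap years are at positions 3, 6, 8, 11, 14, 17, 19, so it is a common year (12 months).

no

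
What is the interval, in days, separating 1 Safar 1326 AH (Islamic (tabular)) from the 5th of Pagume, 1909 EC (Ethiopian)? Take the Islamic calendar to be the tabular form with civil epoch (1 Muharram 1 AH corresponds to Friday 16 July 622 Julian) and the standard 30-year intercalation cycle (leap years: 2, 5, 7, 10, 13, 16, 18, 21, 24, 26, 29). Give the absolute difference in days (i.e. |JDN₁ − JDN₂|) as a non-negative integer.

First date → JDN 2418006; second date → JDN 2421482.
The interval is |2418006 − 2421482| = 3476 days.

3476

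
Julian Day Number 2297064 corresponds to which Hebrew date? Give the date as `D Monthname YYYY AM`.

19 Shevat 5337 AM

The proleptic Gregorian equivalent of JDN 2297064 is 17 January 1577.
In the Hebrew calendar that day is 19 Shevat 5337 AM.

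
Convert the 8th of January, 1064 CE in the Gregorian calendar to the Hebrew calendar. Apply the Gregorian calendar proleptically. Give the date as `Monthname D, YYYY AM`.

Shevat 11, 4824 AM

Both dates share Julian Day Number 2109685; in the Hebrew calendar that is 11 Shevat 4824 AM.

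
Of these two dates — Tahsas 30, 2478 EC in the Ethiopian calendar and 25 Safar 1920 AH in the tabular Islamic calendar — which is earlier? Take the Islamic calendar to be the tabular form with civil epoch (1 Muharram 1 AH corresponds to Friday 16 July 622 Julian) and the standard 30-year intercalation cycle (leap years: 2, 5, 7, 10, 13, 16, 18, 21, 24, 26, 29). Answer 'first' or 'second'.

First date → JDN 2629064; second date → JDN 2628524.
JDN 2628524 < JDN 2629064, so the second date is earlier.

second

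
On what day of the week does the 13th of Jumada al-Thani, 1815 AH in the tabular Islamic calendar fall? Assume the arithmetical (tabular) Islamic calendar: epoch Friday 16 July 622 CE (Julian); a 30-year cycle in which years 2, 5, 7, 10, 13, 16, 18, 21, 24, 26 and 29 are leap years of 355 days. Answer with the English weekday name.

Monday

Equivalently 20 December 2382 Gregorian, JDN 2591421.
Since JDN mod 7 = 0 (0 = Monday), the day is Monday.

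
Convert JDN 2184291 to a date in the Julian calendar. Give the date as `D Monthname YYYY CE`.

JDN 2184291 is 13 April 1268 in the proleptic Gregorian calendar.
In the Julian calendar that day is 6 April 1268 CE.

6 April 1268 CE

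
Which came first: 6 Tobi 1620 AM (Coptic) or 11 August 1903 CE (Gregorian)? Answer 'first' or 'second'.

second

The two dates have Julian Day Numbers 2416495 and 2416338 respectively.
Since 2416338 < 2416495, the second date comes first.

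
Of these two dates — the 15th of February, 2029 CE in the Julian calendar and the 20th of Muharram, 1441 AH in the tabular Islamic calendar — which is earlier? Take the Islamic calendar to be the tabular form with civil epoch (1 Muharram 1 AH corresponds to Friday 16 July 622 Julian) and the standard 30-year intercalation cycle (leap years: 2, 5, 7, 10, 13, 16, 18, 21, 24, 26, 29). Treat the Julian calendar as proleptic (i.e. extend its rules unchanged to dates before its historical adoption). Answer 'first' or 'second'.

The two dates have Julian Day Numbers 2462196 and 2458747 respectively.
Since 2458747 < 2462196, the second date comes first.

second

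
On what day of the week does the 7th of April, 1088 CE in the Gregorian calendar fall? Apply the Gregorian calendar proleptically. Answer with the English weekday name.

Saturday

Since JDN mod 7 = 5 (0 = Monday), the day is Saturday.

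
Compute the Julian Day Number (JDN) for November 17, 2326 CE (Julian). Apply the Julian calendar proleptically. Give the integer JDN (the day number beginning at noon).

2570950

In the Gregorian calendar the same day is 3 December 2326.
JDN 2299161 is 15 October 1582 CE (Gregorian); the target day is +271789 days from there, so JDN = 2570950.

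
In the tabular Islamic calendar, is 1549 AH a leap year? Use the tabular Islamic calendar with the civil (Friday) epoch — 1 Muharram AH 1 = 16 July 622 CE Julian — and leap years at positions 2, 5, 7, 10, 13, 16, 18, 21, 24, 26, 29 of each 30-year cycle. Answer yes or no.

no

Year 1549 AH is year 19 of its 30-year cycle; leap positions are 2, 5, 7, 10, 13, 16, 18, 21, 24, 26, 29, so it is a common year (354 days).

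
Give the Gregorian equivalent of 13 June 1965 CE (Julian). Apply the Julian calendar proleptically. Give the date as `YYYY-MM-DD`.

1965-06-26

For dates in this range the Gregorian date is 13 days ahead of the Julian.
13 June 1965 Julian + 13 days → 26 June 1965 Gregorian.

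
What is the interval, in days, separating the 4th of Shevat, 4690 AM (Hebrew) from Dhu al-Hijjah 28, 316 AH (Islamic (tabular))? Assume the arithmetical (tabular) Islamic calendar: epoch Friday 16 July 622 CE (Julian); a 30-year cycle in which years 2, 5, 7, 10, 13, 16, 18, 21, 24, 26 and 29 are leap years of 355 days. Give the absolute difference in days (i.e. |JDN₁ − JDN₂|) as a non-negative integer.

JDN of the first date = 2060747.
JDN of the second date = 2060417.
|2060417 − 2060747| = 330.

330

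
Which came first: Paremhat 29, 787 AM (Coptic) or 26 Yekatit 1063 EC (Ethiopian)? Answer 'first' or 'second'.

Converting both to JDN: 2112324 vs 2112291; the smaller is the second.

second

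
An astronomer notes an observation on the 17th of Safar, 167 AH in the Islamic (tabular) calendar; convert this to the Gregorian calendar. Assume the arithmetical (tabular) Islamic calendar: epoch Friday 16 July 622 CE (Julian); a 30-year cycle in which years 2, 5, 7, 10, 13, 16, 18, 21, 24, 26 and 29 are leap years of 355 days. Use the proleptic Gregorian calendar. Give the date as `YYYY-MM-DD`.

0783-09-24

Both dates share Julian Day Number 2007311; in the Gregorian calendar that is 24 September 783 CE.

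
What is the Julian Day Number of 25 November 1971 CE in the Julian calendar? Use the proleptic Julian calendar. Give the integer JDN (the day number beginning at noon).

In the Gregorian calendar the same day is 8 December 1971.
JDN 2299161 is 15 October 1582 CE (Gregorian); the target day is +142133 days from there, so JDN = 2441294.

2441294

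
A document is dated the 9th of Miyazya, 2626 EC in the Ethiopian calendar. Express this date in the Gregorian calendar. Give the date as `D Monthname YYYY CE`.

Julian Day Number of the source date = 2683220.
Converting JDN 2683220 to the Gregorian calendar gives 22 April 2634 CE.

22 April 2634 CE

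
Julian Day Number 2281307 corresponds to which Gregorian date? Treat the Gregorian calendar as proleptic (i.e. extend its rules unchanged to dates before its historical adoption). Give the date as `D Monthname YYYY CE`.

27 November 1533 CE

JDN 2451545 is 1 Jan 2000; 2281307 is −170238 days from there.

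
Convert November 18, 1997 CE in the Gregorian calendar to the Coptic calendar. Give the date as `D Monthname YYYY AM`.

9 Hathor 1714 AM

Julian Day Number of the source date = 2450771.
Converting JDN 2450771 to the Coptic calendar gives 9 Hathor 1714 AM.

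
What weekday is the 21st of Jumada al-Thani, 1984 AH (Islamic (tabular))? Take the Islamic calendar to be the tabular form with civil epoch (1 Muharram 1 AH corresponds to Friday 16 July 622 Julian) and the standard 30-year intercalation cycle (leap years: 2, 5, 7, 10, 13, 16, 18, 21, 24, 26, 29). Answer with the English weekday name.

Friday

This is JDN 2651317 (16 December 2546 Gregorian).
JDN 2651317 mod 7 = 4, and JDN 0 was a Monday, so this is a Friday.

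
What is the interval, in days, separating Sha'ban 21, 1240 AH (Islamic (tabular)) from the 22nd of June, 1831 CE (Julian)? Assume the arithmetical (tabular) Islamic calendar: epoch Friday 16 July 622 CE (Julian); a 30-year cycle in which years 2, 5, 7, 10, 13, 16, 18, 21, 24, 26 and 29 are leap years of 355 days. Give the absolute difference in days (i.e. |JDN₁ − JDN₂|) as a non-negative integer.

First date → JDN 2387727; second date → JDN 2390003.
The interval is |2387727 − 2390003| = 2276 days.

2276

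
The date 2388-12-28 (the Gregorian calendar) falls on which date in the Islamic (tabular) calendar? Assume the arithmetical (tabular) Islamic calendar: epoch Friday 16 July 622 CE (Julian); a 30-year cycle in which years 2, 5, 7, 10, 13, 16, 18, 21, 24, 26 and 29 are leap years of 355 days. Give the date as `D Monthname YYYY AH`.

Julian Day Number of the source date = 2593621.
Converting JDN 2593621 to the tabular Islamic calendar gives 28 Sha'ban 1821 AH.

28 Sha'ban 1821 AH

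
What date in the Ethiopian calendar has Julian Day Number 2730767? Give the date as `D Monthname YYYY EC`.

The Gregorian equivalent of JDN 2730767 is 26 June 2764.
In the Ethiopian calendar that day is 13 Sene 2756 EC.

13 Sene 2756 EC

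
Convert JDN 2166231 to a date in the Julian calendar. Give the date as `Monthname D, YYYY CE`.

JDN 2166231 is 2 November 1218 in the proleptic Gregorian calendar.
In the Julian calendar that day is October 26, 1218 CE.

October 26, 1218 CE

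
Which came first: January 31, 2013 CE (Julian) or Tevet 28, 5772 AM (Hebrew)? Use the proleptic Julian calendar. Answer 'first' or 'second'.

second

Converting both to JDN: 2456337 vs 2455950; the smaller is the second.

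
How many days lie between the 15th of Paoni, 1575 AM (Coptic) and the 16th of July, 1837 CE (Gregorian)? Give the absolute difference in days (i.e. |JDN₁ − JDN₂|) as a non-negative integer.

First date → JDN 2400217; second date → JDN 2392207.
The interval is |2400217 − 2392207| = 8010 days.

8010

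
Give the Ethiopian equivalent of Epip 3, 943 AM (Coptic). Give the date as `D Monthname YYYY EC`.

Both dates share Julian Day Number 2169397; in the Ethiopian calendar that is 3 Hamle 1219 EC.

3 Hamle 1219 EC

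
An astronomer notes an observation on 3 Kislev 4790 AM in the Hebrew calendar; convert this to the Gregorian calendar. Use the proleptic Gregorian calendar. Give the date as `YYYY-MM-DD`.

1029-11-17

Julian Day Number of the source date = 2097215.
Converting JDN 2097215 to the Gregorian calendar gives 17 November 1029 CE.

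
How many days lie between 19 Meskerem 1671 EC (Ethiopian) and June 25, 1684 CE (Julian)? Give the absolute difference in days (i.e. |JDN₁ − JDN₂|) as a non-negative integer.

2109

First date → JDN 2334206; second date → JDN 2336315.
The interval is |2334206 − 2336315| = 2109 days.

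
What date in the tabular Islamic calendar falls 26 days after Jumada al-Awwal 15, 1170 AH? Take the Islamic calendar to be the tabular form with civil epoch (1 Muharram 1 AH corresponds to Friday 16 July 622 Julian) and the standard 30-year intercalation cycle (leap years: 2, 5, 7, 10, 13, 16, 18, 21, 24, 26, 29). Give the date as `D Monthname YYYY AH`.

Counting 26 days forward from JDN 2362827 reaches JDN 2362853, which is 11 Jumada al-Thani 1170 AH.

11 Jumada al-Thani 1170 AH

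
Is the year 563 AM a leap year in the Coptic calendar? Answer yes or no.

yes

563 mod 4 = 3; in the Coptic calendar a year is leap when year mod 4 = 3, so it is a leap year.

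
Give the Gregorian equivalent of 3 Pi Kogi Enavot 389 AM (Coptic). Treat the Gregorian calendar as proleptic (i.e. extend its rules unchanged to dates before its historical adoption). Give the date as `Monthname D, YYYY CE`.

August 29, 673 CE

Julian Day Number of the source date = 1967109.
Converting JDN 1967109 to the Gregorian calendar gives 29 August 673 CE.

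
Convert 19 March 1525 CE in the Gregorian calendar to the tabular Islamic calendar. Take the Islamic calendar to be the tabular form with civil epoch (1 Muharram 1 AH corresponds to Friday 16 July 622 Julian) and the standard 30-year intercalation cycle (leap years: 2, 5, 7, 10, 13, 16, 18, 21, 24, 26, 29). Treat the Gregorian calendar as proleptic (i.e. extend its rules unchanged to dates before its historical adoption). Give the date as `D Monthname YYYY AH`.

Both dates share Julian Day Number 2278132; in the tabular Islamic calendar that is 14 Jumada al-Awwal 931 AH.

14 Jumada al-Awwal 931 AH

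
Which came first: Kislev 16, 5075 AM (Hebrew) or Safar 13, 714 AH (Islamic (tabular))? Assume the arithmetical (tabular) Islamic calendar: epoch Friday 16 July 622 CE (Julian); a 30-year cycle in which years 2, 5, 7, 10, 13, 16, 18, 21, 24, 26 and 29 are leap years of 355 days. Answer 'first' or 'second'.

second

Converting both to JDN: 2201325 vs 2201145; the smaller is the second.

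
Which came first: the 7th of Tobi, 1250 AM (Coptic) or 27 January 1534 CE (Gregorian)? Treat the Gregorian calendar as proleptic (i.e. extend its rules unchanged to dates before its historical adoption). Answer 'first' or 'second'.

first

First date → JDN 2281353; second date → JDN 2281368.
JDN 2281353 < JDN 2281368, so the first date is earlier.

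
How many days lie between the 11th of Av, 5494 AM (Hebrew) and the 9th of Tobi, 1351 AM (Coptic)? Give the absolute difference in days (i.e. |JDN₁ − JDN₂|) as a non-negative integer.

First date → JDN 2354612; second date → JDN 2318245.
The interval is |2354612 − 2318245| = 36367 days.

36367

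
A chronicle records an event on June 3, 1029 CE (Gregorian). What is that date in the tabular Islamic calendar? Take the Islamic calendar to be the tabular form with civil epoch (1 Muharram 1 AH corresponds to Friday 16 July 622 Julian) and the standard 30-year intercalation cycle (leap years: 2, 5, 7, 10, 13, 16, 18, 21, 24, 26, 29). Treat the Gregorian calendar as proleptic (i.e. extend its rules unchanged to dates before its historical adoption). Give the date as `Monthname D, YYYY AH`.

Jumada al-Awwal 11, 420 AH

Both dates share Julian Day Number 2097048; in the tabular Islamic calendar that is 11 Jumada al-Awwal 420 AH.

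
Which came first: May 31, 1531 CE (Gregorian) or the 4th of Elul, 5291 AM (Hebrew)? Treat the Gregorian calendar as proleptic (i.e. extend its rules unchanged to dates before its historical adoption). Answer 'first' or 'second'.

The two dates have Julian Day Numbers 2280396 and 2280484 respectively.
Since 2280396 < 2280484, the first date comes first.

first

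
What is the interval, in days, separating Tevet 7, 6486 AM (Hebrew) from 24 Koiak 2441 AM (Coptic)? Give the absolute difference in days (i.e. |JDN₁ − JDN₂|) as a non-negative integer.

361

First date → JDN 2716714; second date → JDN 2716353.
The interval is |2716714 − 2716353| = 361 days.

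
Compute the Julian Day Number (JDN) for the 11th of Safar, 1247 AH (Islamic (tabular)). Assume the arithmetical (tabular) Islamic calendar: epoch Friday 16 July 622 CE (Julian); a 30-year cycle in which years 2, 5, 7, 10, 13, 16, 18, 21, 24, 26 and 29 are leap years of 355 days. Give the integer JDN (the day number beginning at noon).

2390021

In the Gregorian calendar the same day is 22 July 1831.
JDN 2299161 is 15 October 1582 CE (Gregorian); the target day is +90860 days from there, so JDN = 2390021.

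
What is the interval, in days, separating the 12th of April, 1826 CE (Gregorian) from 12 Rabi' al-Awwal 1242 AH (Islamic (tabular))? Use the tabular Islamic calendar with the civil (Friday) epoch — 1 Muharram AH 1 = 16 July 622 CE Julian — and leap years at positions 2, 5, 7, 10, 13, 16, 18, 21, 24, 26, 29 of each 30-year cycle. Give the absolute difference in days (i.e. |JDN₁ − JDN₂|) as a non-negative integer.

JDN of the first date = 2388094.
JDN of the second date = 2388279.
|2388279 − 2388094| = 185.

185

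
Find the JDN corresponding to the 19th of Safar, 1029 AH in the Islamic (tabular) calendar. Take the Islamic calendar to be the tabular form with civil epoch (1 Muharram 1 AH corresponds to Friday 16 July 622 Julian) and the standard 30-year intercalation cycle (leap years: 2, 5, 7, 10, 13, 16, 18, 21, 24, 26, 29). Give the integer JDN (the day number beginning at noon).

Equivalently 25 January 1620 (Gregorian).
JDN 2400001 is 17 November 1858 CE (Gregorian), MJD 0; the target day is −87224 days from there, so JDN = 2312777.

2312777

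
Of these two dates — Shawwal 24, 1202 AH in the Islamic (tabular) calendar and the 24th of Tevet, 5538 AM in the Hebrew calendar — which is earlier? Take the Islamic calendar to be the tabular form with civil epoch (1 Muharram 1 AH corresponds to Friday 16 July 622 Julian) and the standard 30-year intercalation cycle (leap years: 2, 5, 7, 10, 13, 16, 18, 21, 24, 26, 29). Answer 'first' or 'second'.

Converting both to JDN: 2374323 vs 2370484; the smaller is the second.

second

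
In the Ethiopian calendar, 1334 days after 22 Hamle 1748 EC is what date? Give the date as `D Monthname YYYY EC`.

JDN of 22 Hamle 1748 EC = 2362634.
2362634 + 1334 = 2363968.
JDN 2363968 in the Ethiopian calendar is 15 Megabit 1752 EC.

15 Megabit 1752 EC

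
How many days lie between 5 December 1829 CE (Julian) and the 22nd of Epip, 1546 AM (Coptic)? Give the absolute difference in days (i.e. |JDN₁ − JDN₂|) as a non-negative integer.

223

JDN of the first date = 2389439.
JDN of the second date = 2389662.
|2389662 − 2389439| = 223.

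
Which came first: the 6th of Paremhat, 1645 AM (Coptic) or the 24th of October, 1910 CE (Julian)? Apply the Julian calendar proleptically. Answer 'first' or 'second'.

second

The two dates have Julian Day Numbers 2425686 and 2418982 respectively.
Since 2418982 < 2425686, the second date comes first.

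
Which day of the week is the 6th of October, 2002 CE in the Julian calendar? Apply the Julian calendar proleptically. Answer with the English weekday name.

In the Gregorian calendar this is 19 October 2002 (JDN 2452567).
Since JDN mod 7 = 5 (0 = Monday), the day is Saturday.

Saturday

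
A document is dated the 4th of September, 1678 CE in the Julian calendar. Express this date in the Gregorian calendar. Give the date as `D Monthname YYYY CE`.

14 September 1678 CE

For dates in this range the Gregorian date is 10 days ahead of the Julian.
4 September 1678 Julian + 10 days → 14 September 1678 Gregorian.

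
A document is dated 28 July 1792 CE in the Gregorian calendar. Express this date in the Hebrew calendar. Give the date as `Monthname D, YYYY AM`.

Julian Day Number of the source date = 2375784.
Converting JDN 2375784 to the Hebrew calendar gives 9 Av 5552 AM.

Av 9, 5552 AM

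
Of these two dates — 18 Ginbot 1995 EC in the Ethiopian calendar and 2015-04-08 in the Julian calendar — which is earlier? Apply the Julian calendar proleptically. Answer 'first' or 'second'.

First date → JDN 2452786; second date → JDN 2457134.
JDN 2452786 < JDN 2457134, so the first date is earlier.

first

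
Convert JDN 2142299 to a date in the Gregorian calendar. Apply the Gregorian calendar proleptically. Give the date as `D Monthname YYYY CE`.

Counting from JDN 2299161 = 15 Oct 1582 gives an offset of -156862 days.

25 April 1153 CE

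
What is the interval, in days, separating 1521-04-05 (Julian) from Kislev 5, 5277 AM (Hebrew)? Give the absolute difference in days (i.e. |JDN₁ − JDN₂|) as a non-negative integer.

First date → JDN 2276698; second date → JDN 2275081.
The interval is |2276698 − 2275081| = 1617 days.

1617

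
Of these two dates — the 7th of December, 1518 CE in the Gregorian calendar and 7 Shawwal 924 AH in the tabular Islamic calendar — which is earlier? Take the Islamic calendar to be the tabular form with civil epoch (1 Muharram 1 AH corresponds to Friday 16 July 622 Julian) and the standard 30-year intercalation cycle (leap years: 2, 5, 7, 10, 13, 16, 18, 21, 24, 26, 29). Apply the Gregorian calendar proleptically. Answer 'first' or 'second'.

second

The two dates have Julian Day Numbers 2275838 and 2275792 respectively.
Since 2275792 < 2275838, the second date comes first.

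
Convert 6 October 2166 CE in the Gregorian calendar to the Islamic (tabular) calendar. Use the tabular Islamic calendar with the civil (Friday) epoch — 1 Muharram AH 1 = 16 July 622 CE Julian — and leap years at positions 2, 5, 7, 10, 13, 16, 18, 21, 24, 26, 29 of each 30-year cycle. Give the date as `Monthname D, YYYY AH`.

Sha'ban 11, 1592 AH

Both dates share Julian Day Number 2512454; in the tabular Islamic calendar that is 11 Sha'ban 1592 AH.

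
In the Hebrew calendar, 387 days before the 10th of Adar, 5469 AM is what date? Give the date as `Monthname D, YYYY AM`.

The starting date is JDN 2345310; 2345310 − 387 = 2344923.
JDN 2344923 corresponds to Shevat 8, 5468 AM.

Shevat 8, 5468 AM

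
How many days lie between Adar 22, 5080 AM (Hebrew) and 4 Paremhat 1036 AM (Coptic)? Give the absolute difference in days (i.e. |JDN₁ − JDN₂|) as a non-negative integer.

First date → JDN 2203250; second date → JDN 2203247.
The interval is |2203250 − 2203247| = 3 days.

3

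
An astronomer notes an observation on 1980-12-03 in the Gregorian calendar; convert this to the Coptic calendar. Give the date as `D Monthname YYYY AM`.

Julian Day Number of the source date = 2444577.
Converting JDN 2444577 to the Coptic calendar gives 24 Hathor 1697 AM.

24 Hathor 1697 AM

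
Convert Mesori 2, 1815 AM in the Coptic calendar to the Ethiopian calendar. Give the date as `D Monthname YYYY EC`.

Julian Day Number of the source date = 2487924.
Converting JDN 2487924 to the Ethiopian calendar gives 2 Nehase 2091 EC.

2 Nehase 2091 EC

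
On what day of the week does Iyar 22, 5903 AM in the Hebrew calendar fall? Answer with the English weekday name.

Tuesday

In the Gregorian calendar this is 7 May 2143 (JDN 2503901).
2503901 ≡ 1 (mod 7); counting from Monday = 0 gives Tuesday.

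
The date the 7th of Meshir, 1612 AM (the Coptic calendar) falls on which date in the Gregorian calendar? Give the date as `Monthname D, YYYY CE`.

February 14, 1896 CE

Julian Day Number of the source date = 2413604.
Converting JDN 2413604 to the Gregorian calendar gives 14 February 1896 CE.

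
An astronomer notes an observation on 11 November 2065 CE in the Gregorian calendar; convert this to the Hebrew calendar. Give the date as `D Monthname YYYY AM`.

Both dates share Julian Day Number 2475601; in the Hebrew calendar that is 12 Cheshvan 5826 AM.

12 Cheshvan 5826 AM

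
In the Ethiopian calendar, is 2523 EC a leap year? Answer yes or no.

2523 mod 4 = 3; in the Ethiopian calendar a year is leap when year mod 4 = 3, so it is a leap year.

yes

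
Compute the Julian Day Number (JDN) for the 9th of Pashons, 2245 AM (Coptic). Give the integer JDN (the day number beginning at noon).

2644899

In the Gregorian calendar the same day is 21 May 2529.
JDN 2451545 is 1 January 2000 CE (Gregorian); the target day is +193354 days from there, so JDN = 2644899.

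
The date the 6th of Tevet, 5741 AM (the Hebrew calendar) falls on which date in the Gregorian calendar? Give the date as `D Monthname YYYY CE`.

13 December 1980 CE

Both dates share Julian Day Number 2444587; in the Gregorian calendar that is 13 December 1980 CE.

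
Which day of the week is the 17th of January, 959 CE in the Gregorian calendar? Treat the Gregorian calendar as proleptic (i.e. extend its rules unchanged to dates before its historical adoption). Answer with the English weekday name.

2071344 ≡ 2 (mod 7); counting from Monday = 0 gives Wednesday.

Wednesday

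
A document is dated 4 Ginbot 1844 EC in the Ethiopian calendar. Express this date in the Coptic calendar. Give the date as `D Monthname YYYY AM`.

4 Pashons 1568 AM

The source date corresponds to 11 May 1852 in the Gregorian calendar (JDN 2397620).
That day falls on 4 Pashons 1568 AM in the Coptic calendar.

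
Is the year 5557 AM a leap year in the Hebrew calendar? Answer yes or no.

no

Hebrew year 5557 is year 9 of its 19-year Metonic cycle; leap years are at positions 3, 6, 8, 11, 14, 17, 19, so it is a common year (12 months).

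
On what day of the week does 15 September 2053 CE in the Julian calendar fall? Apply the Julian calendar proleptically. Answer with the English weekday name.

In the Gregorian calendar this is 28 September 2053 (JDN 2471174).
Since JDN mod 7 = 6 (0 = Monday), the day is Sunday.

Sunday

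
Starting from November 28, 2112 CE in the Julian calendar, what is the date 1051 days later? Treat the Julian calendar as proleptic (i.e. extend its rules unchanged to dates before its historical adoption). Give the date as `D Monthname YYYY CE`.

Counting 1051 days forward from JDN 2492798 reaches JDN 2493849, which is 15 October 2115 CE.

15 October 2115 CE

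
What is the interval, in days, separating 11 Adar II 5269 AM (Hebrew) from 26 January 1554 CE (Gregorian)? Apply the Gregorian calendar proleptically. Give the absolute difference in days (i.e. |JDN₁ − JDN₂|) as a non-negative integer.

First date → JDN 2272282; second date → JDN 2288672.
The interval is |2272282 − 2288672| = 16390 days.

16390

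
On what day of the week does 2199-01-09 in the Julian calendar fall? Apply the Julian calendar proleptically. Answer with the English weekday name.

Wednesday

Equivalently 23 January 2199 Gregorian, JDN 2524251.
JDN 2524251 mod 7 = 2, and JDN 0 was a Monday, so this is a Wednesday.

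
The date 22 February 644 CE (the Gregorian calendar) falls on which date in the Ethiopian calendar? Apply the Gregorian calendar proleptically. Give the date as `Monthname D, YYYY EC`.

Yekatit 24, 636 EC

Both dates share Julian Day Number 1956328; in the Ethiopian calendar that is 24 Yekatit 636 EC.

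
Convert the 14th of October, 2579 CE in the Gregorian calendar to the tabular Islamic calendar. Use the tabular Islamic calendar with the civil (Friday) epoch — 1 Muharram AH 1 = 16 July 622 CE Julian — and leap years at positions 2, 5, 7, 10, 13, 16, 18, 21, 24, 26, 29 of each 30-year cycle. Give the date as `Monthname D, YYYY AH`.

Both dates share Julian Day Number 2663307; in the tabular Islamic calendar that is 21 Rabi' al-Thani 2018 AH.

Rabi' al-Thani 21, 2018 AH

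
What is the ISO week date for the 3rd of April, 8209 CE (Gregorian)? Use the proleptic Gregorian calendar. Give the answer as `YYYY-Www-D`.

The weekday is Monday (ISO weekday 1).
That Monday belongs to ISO week 14 of ISO year 8209.

8209-W14-1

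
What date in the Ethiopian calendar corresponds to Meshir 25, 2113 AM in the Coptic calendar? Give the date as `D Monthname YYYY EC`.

25 Yekatit 2389 EC

Both dates share Julian Day Number 2596612; in the Ethiopian calendar that is 25 Yekatit 2389 EC.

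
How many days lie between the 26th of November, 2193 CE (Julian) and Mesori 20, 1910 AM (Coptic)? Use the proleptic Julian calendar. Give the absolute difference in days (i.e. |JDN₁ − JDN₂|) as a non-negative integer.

260

JDN of the first date = 2522381.
JDN of the second date = 2522641.
|2522641 − 2522381| = 260.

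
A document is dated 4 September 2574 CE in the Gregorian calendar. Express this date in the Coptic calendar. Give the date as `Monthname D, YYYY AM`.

Mesori 25, 2290 AM

Both dates share Julian Day Number 2661441; in the Coptic calendar that is 25 Mesori 2290 AM.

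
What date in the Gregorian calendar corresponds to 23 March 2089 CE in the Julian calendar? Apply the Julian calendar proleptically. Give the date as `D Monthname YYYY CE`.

5 April 2089 CE

For dates in this range the Gregorian date is 13 days ahead of the Julian.
23 March 2089 Julian + 13 days → 5 April 2089 Gregorian.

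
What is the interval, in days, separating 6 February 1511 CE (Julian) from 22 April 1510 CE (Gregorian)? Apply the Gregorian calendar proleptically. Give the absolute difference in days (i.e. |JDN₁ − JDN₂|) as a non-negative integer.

300

JDN of the first date = 2272987.
JDN of the second date = 2272687.
|2272687 − 2272987| = 300.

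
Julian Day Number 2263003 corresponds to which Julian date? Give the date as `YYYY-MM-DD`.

JDN 2263003 is 16 October 1483 in the proleptic Gregorian calendar.
In the Julian calendar that day is 1483-10-07.

1483-10-07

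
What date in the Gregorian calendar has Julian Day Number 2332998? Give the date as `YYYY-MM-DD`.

1675-06-06

JDN 2451545 is 1 Jan 2000; 2332998 is −118547 days from there.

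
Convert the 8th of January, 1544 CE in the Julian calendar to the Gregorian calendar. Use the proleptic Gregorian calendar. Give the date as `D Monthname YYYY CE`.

18 January 1544 CE

At this point the Julian calendar is 10 days behind the Gregorian.
8 January 1544 Julian + 10 days → 18 January 1544 Gregorian.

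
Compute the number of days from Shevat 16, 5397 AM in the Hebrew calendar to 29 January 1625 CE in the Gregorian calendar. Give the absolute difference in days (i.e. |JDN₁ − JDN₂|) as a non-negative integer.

4395

JDN of the first date = 2319003.
JDN of the second date = 2314608.
|2314608 − 2319003| = 4395.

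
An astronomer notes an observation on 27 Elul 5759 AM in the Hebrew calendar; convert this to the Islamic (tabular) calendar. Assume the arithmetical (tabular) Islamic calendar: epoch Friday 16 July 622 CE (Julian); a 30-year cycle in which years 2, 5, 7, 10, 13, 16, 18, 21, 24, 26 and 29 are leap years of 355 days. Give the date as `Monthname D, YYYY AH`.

Jumada al-Awwal 27, 1420 AH

The source date corresponds to 8 September 1999 in the Gregorian calendar (JDN 2451430).
That day falls on 27 Jumada al-Awwal 1420 AH in the tabular Islamic calendar.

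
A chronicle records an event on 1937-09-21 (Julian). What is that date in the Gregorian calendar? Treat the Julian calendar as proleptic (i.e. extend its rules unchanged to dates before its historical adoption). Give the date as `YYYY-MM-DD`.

At this point the Julian calendar is 13 days behind the Gregorian.
21 September 1937 Julian + 13 days → 4 October 1937 Gregorian.

1937-10-04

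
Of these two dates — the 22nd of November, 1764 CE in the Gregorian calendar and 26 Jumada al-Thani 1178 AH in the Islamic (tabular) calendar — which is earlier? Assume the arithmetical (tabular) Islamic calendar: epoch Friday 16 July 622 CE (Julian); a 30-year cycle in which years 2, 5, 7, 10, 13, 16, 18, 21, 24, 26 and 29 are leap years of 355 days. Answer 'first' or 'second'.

The two dates have Julian Day Numbers 2365674 and 2365703 respectively.
Since 2365674 < 2365703, the first date comes first.

first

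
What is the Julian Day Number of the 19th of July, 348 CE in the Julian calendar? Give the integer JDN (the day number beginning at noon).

1848365

In the proleptic Gregorian calendar the same day is 20 July 348.
JDN 2400001 is 17 November 1858 CE (Gregorian), MJD 0; the target day is −551636 days from there, so JDN = 1848365.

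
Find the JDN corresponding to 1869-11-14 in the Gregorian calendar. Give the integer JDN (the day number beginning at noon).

2404016

JDN 2400001 is 17 November 1858 CE (Gregorian), MJD 0; the target day is +4015 days from there, so JDN = 2404016.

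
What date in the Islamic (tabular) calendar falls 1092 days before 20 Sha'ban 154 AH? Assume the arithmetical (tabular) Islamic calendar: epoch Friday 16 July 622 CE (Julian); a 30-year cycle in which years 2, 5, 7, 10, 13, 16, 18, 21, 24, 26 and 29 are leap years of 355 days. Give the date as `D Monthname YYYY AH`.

Counting 1092 days back from JDN 2002884 reaches JDN 2001792, which is 21 Rajab 151 AH.

21 Rajab 151 AH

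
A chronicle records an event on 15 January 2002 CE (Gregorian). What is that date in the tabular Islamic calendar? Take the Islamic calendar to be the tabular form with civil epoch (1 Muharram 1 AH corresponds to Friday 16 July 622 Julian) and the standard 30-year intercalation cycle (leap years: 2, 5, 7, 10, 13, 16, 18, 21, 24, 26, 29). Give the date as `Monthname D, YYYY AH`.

Dhu al-Qa'dah 1, 1422 AH

Both dates share Julian Day Number 2452290; in the tabular Islamic calendar that is 1 Dhu al-Qa'dah 1422 AH.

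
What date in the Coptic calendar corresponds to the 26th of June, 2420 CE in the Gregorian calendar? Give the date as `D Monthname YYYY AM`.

16 Paoni 2136 AM

Both dates share Julian Day Number 2605124; in the Coptic calendar that is 16 Paoni 2136 AM.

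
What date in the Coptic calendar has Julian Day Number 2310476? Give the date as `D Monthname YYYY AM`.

JDN 2310476 is 7 October 1613 in the Gregorian calendar.
In the Coptic calendar that day is 30 Thout 1330 AM.

30 Thout 1330 AM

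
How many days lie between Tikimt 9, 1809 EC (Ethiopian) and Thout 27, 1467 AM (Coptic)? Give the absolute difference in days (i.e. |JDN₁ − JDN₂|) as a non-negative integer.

First date → JDN 2384631; second date → JDN 2360512.
The interval is |2384631 − 2360512| = 24119 days.

24119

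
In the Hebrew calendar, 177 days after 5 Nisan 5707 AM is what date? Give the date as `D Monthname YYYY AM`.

The starting date is JDN 2432271; 2432271 + 177 = 2432448.
JDN 2432448 corresponds to 5 Tishrei 5708 AM.

5 Tishrei 5708 AM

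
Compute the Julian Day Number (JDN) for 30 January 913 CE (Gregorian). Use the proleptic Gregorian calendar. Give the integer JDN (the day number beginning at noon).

JDN 2400001 is 17 November 1858 CE (Gregorian), MJD 0; the target day is −345445 days from there, so JDN = 2054556.

2054556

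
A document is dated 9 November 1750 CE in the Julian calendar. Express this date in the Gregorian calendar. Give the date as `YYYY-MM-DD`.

At this point the Julian calendar is 11 days behind the Gregorian.
9 November 1750 Julian + 11 days → 20 November 1750 Gregorian.

1750-11-20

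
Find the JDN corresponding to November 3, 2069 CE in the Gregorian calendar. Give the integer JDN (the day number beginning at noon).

2477054

JDN 2400001 is 17 November 1858 CE (Gregorian), MJD 0; the target day is +77053 days from there, so JDN = 2477054.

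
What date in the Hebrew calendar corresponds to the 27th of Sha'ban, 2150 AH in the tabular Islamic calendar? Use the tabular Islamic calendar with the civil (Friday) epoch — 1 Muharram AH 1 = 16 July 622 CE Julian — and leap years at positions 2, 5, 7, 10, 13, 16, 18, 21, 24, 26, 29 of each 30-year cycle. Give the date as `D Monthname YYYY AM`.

The source date corresponds to 12 March 2708 in the Gregorian calendar (JDN 2710207).
That day falls on 27 Adar I 6468 AM in the Hebrew calendar.

27 Adar I 6468 AM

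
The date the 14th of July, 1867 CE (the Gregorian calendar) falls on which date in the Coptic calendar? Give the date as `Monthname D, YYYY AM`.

Epip 8, 1583 AM

Both dates share Julian Day Number 2403162; in the Coptic calendar that is 8 Epip 1583 AM.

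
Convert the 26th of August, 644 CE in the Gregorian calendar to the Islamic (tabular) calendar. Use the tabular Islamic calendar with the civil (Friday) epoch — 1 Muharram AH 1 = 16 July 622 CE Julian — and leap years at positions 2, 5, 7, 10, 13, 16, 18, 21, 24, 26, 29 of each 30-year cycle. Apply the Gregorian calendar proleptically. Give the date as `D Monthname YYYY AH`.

Julian Day Number of the source date = 1956514.
Converting JDN 1956514 to the tabular Islamic calendar gives 13 Shawwal 23 AH.

13 Shawwal 23 AH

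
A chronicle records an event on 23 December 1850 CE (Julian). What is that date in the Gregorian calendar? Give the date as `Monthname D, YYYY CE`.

For dates in this range the Gregorian date is 12 days ahead of the Julian.
23 December 1850 Julian + 12 days → 4 January 1851 Gregorian.

January 4, 1851 CE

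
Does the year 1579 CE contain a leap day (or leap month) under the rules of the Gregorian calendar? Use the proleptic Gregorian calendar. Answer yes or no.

1579 is not divisible by 4, so it is a common year.

no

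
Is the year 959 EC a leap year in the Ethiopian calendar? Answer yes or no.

yes

959 mod 4 = 3; in the Ethiopian calendar a year is leap when year mod 4 = 3, so it is a leap year.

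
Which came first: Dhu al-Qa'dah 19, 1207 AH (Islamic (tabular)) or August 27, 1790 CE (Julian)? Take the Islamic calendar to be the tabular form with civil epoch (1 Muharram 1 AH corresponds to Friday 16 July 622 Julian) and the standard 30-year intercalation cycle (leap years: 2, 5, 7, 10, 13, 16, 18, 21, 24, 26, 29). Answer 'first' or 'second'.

second

Converting both to JDN: 2376119 vs 2375094; the smaller is the second.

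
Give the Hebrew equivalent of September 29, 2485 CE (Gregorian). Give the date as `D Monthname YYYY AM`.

Both dates share Julian Day Number 2628960; in the Hebrew calendar that is 20 Tishrei 6246 AM.

20 Tishrei 6246 AM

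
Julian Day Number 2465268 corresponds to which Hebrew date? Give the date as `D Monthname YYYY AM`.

JDN 2465268 is 28 July 2037 in the Gregorian calendar.
In the Hebrew calendar that day is 16 Av 5797 AM.

16 Av 5797 AM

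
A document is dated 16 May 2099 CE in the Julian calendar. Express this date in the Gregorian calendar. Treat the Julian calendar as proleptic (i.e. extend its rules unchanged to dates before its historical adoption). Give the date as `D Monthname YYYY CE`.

The Julian–Gregorian offset here is 13 days (Julian trailing).
16 May 2099 Julian + 13 days → 29 May 2099 Gregorian.

29 May 2099 CE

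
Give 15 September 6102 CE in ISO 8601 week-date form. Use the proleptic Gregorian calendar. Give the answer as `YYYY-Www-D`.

6102-W37-5

The weekday is Friday (ISO weekday 5).
That Friday belongs to ISO week 37 of ISO year 6102.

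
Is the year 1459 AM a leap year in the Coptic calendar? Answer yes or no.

yes

1459 mod 4 = 3; in the Coptic calendar a year is leap when year mod 4 = 3, so it is a leap year.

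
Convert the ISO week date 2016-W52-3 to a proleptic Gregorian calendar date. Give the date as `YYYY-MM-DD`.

2016-12-28

ISO week 1 of 2016 is the week containing the first Thursday of 2016.
Week 52, day 3 (Wednesday) lands on 2016-12-28.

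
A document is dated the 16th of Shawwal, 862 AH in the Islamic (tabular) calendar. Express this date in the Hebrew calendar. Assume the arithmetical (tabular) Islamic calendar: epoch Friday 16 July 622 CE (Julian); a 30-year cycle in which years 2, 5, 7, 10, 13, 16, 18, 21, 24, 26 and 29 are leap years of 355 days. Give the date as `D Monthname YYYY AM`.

Both dates share Julian Day Number 2253831; in the Hebrew calendar that is 17 Elul 5218 AM.

17 Elul 5218 AM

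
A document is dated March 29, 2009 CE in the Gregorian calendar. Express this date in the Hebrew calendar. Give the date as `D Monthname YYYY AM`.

4 Nisan 5769 AM

Julian Day Number of the source date = 2454920.
Converting JDN 2454920 to the Hebrew calendar gives 4 Nisan 5769 AM.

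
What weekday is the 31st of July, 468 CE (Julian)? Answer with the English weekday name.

Equivalently 1 August 468 Gregorian, JDN 1892207.
Since JDN mod 7 = 2 (0 = Monday), the day is Wednesday.

Wednesday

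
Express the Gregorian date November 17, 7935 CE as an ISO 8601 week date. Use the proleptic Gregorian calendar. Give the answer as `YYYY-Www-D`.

The weekday is Sunday (ISO weekday 7).
That Sunday belongs to ISO week 46 of ISO year 7935.

7935-W46-7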